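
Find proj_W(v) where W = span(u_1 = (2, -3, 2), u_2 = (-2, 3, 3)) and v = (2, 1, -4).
proj_W(v) = (2/13, -3/13, -4)

Set up U = [u_1 | ... | u_2] ∈ R^(3×2). The projector onto W = col(U) is P = U (U^T U)^(-1) U^T.
Compute U^T U =
  [17, -7]
  [-7, 22],
and U^T v = (-7, -13).
Solve U^T U · c = U^T v for the coefficients: c = (-49/65, -54/65). The projection is proj_W(v) = U c.
Check: (v - proj_W(v)) · u_1 = 0  (should be 0).
Check: (v - proj_W(v)) · u_2 = 0  (should be 0).
Result: proj_W(v) = (2/13, -3/13, -4).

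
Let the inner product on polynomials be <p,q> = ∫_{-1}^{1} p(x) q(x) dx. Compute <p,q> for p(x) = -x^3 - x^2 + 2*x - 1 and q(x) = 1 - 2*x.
<p,q> = -68/15

Expand the product: p(x)·q(x) = 2*x^4 + x^3 - 5*x^2 + 4*x - 1.
∫_{-1}^{1} of each monomial x^k gives [2/(k+1) if k even, 0 if k odd]. Integrating term-by-term (or equivalently evaluating the antiderivative F(x) = 2*x^5/5 + x^4/4 - 5*x^3/3 + 2*x^2 - x at the endpoints):
  F(1) − F(−1) = -1/60 − (271/60) = -68/15.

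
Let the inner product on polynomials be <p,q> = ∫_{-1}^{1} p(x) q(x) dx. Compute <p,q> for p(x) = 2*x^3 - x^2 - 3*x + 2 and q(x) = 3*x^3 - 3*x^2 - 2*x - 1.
<p,q> = -118/21

Expand the product: p(x)·q(x) = 6*x^6 - 9*x^5 - 10*x^4 + 15*x^3 + x^2 - x - 2.
∫_{-1}^{1} of each monomial x^k gives [2/(k+1) if k even, 0 if k odd]. Integrating term-by-term (or equivalently evaluating the antiderivative F(x) = 6*x^7/7 - 3*x^6/2 - 2*x^5 + 15*x^4/4 + x^3/3 - x^2/2 - 2*x at the endpoints):
  F(1) − F(−1) = -89/84 − (383/84) = -118/21.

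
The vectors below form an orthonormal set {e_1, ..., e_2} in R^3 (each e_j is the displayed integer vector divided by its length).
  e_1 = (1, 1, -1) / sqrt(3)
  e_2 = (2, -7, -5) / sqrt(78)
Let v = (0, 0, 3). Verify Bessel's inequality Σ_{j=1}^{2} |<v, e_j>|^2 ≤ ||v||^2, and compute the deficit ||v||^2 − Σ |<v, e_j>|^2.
Σ |<v, e_j>|^2 = 153/26; ||v||^2 = 9; deficit = 81/26

Write each e_j = u_j / sqrt(<u_j, u_j>) where u_j is the displayed integer vector. Then <v, e_j> = <v, u_j> / sqrt(<u_j, u_j>), so |<v, e_j>|^2 = <v, u_j>^2 / <u_j, u_j>.
Coefficients: <v, e_1> = -3/sqrt(3), <v, e_2> = -15/sqrt(78).
Square and sum: Σ |<v, e_j>|^2 = 153/26.
Compute ||v||^2 = v·v = 9.
Deficit = 9 − 153/26 = 81/26 ≥ 0, confirming Bessel's inequality. (The deficit equals ||v − Σ <v,e_j> e_j||^2, the squared distance from v to span{e_j}.)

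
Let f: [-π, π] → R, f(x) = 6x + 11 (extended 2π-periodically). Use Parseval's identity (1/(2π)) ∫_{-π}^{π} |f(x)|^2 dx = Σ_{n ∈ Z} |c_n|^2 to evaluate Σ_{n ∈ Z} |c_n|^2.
Σ |c_n|^2 = 12π^2 + 121

Expand and integrate term by term over [-π, π]:
  ∫ (6x)^2 dx = 36·(2π^3/3); ∫ 2·6·(11)·x dx = 0 (odd integrand); ∫ 11^2 dx = 121·2π.
So (1/(2π)) ∫_{-π}^{π} (6x + 11)^2 dx = 36π^2/3 + 121 = 12π^2 + 121.
Parseval ⇒ Σ |c_n|^2 = 12π^2 + 121.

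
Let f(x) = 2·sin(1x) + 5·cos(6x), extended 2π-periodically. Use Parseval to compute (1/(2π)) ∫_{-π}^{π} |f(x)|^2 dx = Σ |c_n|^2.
Σ |c_n|^2 = 29/2

Expand |f|^2 and use orthogonality of {sin(nx), cos(mx)} on [-π, π]:
  ∫_{-π}^{π} sin(nx)^2 dx = π, ∫ cos(mx)^2 dx = π, and cross terms integrate to 0.
So ∫_{-π}^{π} f(x)^2 dx = 2^2 · π + 5^2 · π = (4 + 25)π.
Divide by 2π: (4 + 25)/2 = 29/2.
By Parseval, this equals Σ |c_n|^2.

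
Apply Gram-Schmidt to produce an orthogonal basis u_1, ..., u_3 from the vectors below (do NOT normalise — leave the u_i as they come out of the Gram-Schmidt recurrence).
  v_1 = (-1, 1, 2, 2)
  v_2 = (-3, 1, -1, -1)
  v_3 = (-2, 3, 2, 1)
Orthogonal basis:
  u_1 = (-1, 1, 2, 2)
  u_2 = (-3, 1, -1, -1)
  u_3 = (3/5, 7/5, 3/10, -7/10)

Apply the Gram-Schmidt recurrence
  u_1 = v_1
  u_i = v_i − Σ_{j<i} ((v_i · u_j) / (u_j · u_j)) · u_j.

Step by step this gives:
  u_1 = (-1, 1, 2, 2)
  u_2 = (-3, 1, -1, -1)
  u_3 = (3/5, 7/5, 3/10, -7/10)

Orthogonality check:
  u_2 · u_1 = 0 (should be 0)
  u_3 · u_1 = 0 (should be 0)
  u_3 · u_2 = 0 (should be 0)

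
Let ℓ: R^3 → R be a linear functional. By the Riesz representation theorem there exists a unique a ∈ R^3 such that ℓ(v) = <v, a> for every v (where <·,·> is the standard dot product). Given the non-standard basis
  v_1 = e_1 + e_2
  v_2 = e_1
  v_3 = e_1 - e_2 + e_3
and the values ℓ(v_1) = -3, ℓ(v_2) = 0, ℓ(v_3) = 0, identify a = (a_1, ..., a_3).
a = (0, -3, -3)

Write a = (a_1, ..., a_3) in the standard basis. For each basis vector v_i, ℓ(v_i) = <v_i, a> is a linear equation in the a_j's. Collect the n equations into a matrix system V a = ℓ, where row i of V is v_i (expressed in the standard basis). Since V is invertible (lower-triangular with 1s on the diagonal, up to permutation), solve by back-substitution:
  V =
[[1, 1, 0],
 [1, 0, 0],
 [1, -1, 1]]
  V a = (-3, 0, 0)
Solving gives a = (0, -3, -3).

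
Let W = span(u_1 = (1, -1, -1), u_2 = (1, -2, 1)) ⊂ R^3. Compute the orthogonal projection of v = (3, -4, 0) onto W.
proj_W(v) = (39/14, -29/7, -1/14)

Set up U = [u_1 | ... | u_2] ∈ R^(3×2). The projector onto W = col(U) is P = U (U^T U)^(-1) U^T.
Compute U^T U =
  [3, 2]
  [2, 6],
and U^T v = (7, 11).
Solve U^T U · c = U^T v for the coefficients: c = (10/7, 19/14). The projection is proj_W(v) = U c.
Check: (v - proj_W(v)) · u_1 = 0  (should be 0).
Check: (v - proj_W(v)) · u_2 = 0  (should be 0).
Result: proj_W(v) = (39/14, -29/7, -1/14).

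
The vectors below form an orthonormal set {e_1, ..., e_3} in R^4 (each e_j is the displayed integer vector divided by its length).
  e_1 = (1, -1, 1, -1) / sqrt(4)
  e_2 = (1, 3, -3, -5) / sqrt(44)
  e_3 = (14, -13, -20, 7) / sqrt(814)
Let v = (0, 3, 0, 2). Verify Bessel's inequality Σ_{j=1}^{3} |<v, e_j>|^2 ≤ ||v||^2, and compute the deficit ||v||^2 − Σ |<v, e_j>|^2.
Σ |<v, e_j>|^2 = 521/74; ||v||^2 = 13; deficit = 441/74

Write each e_j = u_j / sqrt(<u_j, u_j>) where u_j is the displayed integer vector. Then <v, e_j> = <v, u_j> / sqrt(<u_j, u_j>), so |<v, e_j>|^2 = <v, u_j>^2 / <u_j, u_j>.
Coefficients: <v, e_1> = -5/sqrt(4), <v, e_2> = -1/sqrt(44), <v, e_3> = -25/sqrt(814).
Square and sum: Σ |<v, e_j>|^2 = 521/74.
Compute ||v||^2 = v·v = 13.
Deficit = 13 − 521/74 = 441/74 ≥ 0, confirming Bessel's inequality. (The deficit equals ||v − Σ <v,e_j> e_j||^2, the squared distance from v to span{e_j}.)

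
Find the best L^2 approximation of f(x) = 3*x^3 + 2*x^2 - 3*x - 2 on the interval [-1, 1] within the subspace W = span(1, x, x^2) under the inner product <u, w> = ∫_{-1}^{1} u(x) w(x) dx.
g(x) = 2*x^2 - 6*x/5 - 2

The best approximation g ∈ W is the orthogonal projection of f onto W. Writing g = a_0 + a_1 x + a_2 x^2, the coefficients solve the normal equations G · a = b where
  G_{ij} = <φ_i, φ_j> and b_i = <f, φ_i>, with φ_0 = 1, φ_1 = x, φ_2 = x^2.
G =
  [2, 0, 2/3]
  [0, 2/3, 0]
  [2/3, 0, 2/5],
b = (-8/3, -4/5, -8/15).
Solving gives a_0 = -2, a_1 = -6/5, a_2 = 2, so
  g(x) = 2*x^2 - 6*x/5 - 2.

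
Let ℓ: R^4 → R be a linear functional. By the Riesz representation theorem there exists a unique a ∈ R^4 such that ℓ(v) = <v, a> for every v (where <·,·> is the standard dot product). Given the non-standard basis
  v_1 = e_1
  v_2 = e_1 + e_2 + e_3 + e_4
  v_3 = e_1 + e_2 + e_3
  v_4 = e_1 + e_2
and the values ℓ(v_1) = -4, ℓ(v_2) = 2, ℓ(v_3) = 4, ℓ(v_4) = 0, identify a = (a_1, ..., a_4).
a = (-4, 4, 4, -2)

Write a = (a_1, ..., a_4) in the standard basis. For each basis vector v_i, ℓ(v_i) = <v_i, a> is a linear equation in the a_j's. Collect the n equations into a matrix system V a = ℓ, where row i of V is v_i (expressed in the standard basis). Since V is invertible (lower-triangular with 1s on the diagonal, up to permutation), solve by back-substitution:
  V =
[[1, 0, 0, 0],
 [1, 1, 1, 1],
 [1, 1, 1, 0],
 [1, 1, 0, 0]]
  V a = (-4, 2, 4, 0)
Solving gives a = (-4, 4, 4, -2).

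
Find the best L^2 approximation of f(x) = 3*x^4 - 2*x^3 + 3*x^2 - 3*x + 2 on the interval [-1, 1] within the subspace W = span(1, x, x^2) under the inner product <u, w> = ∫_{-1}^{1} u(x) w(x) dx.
g(x) = 39*x^2/7 - 21*x/5 + 61/35

The best approximation g ∈ W is the orthogonal projection of f onto W. Writing g = a_0 + a_1 x + a_2 x^2, the coefficients solve the normal equations G · a = b where
  G_{ij} = <φ_i, φ_j> and b_i = <f, φ_i>, with φ_0 = 1, φ_1 = x, φ_2 = x^2.
G =
  [2, 0, 2/3]
  [0, 2/3, 0]
  [2/3, 0, 2/5],
b = (36/5, -14/5, 356/105).
Solving gives a_0 = 61/35, a_1 = -21/5, a_2 = 39/7, so
  g(x) = 39*x^2/7 - 21*x/5 + 61/35.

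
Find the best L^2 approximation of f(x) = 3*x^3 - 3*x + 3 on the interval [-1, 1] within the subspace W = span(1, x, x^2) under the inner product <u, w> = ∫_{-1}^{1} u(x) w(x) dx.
g(x) = 3 - 6*x/5

The best approximation g ∈ W is the orthogonal projection of f onto W. Writing g = a_0 + a_1 x + a_2 x^2, the coefficients solve the normal equations G · a = b where
  G_{ij} = <φ_i, φ_j> and b_i = <f, φ_i>, with φ_0 = 1, φ_1 = x, φ_2 = x^2.
G =
  [2, 0, 2/3]
  [0, 2/3, 0]
  [2/3, 0, 2/5],
b = (6, -4/5, 2).
Solving gives a_0 = 3, a_1 = -6/5, a_2 = 0, so
  g(x) = 3 - 6*x/5.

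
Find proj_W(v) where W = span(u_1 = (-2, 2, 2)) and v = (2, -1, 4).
proj_W(v) = (-1/3, 1/3, 1/3)

Set up U = [u_1 | ... | u_1] ∈ R^(3×1). The projector onto W = col(U) is P = U (U^T U)^(-1) U^T.
Compute U^T U =
  [12],
and U^T v = (2).
Solve U^T U · c = U^T v for the coefficients: c = (1/6). The projection is proj_W(v) = U c.
Check: (v - proj_W(v)) · u_1 = 0  (should be 0).
Result: proj_W(v) = (-1/3, 1/3, 1/3).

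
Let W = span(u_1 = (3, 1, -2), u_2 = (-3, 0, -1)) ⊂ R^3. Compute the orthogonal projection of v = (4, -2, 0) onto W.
proj_W(v) = (342/91, 16/91, 66/91)

Set up U = [u_1 | ... | u_2] ∈ R^(3×2). The projector onto W = col(U) is P = U (U^T U)^(-1) U^T.
Compute U^T U =
  [14, -7]
  [-7, 10],
and U^T v = (10, -12).
Solve U^T U · c = U^T v for the coefficients: c = (16/91, -14/13). The projection is proj_W(v) = U c.
Check: (v - proj_W(v)) · u_1 = 0  (should be 0).
Check: (v - proj_W(v)) · u_2 = 0  (should be 0).
Result: proj_W(v) = (342/91, 16/91, 66/91).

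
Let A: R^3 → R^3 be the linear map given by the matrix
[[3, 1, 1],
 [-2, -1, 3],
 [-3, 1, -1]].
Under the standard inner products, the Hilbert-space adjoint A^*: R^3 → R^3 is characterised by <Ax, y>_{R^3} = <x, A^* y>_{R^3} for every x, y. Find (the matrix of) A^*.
A^* = A^T =
[[3, -2, -3],
 [1, -1, 1],
 [1, 3, -1]]

For real matrices with standard dot products, the defining identity <Ax, y> = <x, A^* y> gives (Ax)^T y = x^T (A^*) y, i.e. x^T A^T y = x^T (A^*) y. Since this holds for all x, y, we must have A^* = A^T. Therefore
A^* =
[[3, -2, -3],
 [1, -1, 1],
 [1, 3, -1]].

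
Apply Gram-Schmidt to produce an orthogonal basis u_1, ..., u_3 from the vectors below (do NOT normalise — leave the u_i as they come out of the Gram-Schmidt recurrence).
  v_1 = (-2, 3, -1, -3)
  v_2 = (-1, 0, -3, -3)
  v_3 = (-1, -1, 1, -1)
Orthogonal basis:
  u_1 = (-2, 3, -1, -3)
  u_2 = (5/23, -42/23, -55/23, -27/23)
  u_3 = (-222/241, -256/241, 273/241, -199/241)

Apply the Gram-Schmidt recurrence
  u_1 = v_1
  u_i = v_i − Σ_{j<i} ((v_i · u_j) / (u_j · u_j)) · u_j.

Step by step this gives:
  u_1 = (-2, 3, -1, -3)
  u_2 = (5/23, -42/23, -55/23, -27/23)
  u_3 = (-222/241, -256/241, 273/241, -199/241)

Orthogonality check:
  u_2 · u_1 = 0 (should be 0)
  u_3 · u_1 = 0 (should be 0)
  u_3 · u_2 = 0 (should be 0)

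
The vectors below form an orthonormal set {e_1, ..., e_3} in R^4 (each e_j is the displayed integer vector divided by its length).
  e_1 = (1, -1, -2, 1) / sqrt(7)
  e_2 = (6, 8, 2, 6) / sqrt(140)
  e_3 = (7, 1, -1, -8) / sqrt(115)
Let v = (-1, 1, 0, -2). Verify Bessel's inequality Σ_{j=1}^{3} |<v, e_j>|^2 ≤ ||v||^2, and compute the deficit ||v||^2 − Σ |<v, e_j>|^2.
Σ |<v, e_j>|^2 = 89/23; ||v||^2 = 6; deficit = 49/23

Write each e_j = u_j / sqrt(<u_j, u_j>) where u_j is the displayed integer vector. Then <v, e_j> = <v, u_j> / sqrt(<u_j, u_j>), so |<v, e_j>|^2 = <v, u_j>^2 / <u_j, u_j>.
Coefficients: <v, e_1> = -4/sqrt(7), <v, e_2> = -10/sqrt(140), <v, e_3> = 10/sqrt(115).
Square and sum: Σ |<v, e_j>|^2 = 89/23.
Compute ||v||^2 = v·v = 6.
Deficit = 6 − 89/23 = 49/23 ≥ 0, confirming Bessel's inequality. (The deficit equals ||v − Σ <v,e_j> e_j||^2, the squared distance from v to span{e_j}.)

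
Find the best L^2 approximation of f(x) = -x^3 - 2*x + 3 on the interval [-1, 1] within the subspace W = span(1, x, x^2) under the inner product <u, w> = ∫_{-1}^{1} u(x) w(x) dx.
g(x) = 3 - 13*x/5

The best approximation g ∈ W is the orthogonal projection of f onto W. Writing g = a_0 + a_1 x + a_2 x^2, the coefficients solve the normal equations G · a = b where
  G_{ij} = <φ_i, φ_j> and b_i = <f, φ_i>, with φ_0 = 1, φ_1 = x, φ_2 = x^2.
G =
  [2, 0, 2/3]
  [0, 2/3, 0]
  [2/3, 0, 2/5],
b = (6, -26/15, 2).
Solving gives a_0 = 3, a_1 = -13/5, a_2 = 0, so
  g(x) = 3 - 13*x/5.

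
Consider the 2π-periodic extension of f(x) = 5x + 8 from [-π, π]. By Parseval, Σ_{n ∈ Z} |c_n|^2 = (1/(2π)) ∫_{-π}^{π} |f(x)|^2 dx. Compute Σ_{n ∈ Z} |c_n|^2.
Σ |c_n|^2 = 25π^2/3 + 64

Expand and integrate term by term over [-π, π]:
  ∫ (5x)^2 dx = 25·(2π^3/3); ∫ 2·5·(8)·x dx = 0 (odd integrand); ∫ 8^2 dx = 64·2π.
So (1/(2π)) ∫_{-π}^{π} (5x + 8)^2 dx = 25π^2/3 + 64 = 25π^2/3 + 64.
Parseval ⇒ Σ |c_n|^2 = 25π^2/3 + 64.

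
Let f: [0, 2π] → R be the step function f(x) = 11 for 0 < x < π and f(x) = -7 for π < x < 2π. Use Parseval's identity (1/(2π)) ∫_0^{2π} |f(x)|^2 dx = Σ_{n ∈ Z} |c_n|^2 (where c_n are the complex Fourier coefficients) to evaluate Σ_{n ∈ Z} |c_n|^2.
Σ |c_n|^2 = 85

Parseval equates the L^2 energy of f (normalised by 1/(2π)) with the ℓ^2 sum of its Fourier coefficients: (1/(2π)) ∫_0^{2π} |f|^2 = Σ |c_n|^2.
Compute the left side: (1/(2π)) [∫_0^π 11^2 dx + ∫_π^{2π} (-7)^2 dx] = (1/(2π)) · (121π + 49π) = (121 + 49)/2 = 85.
So Σ_{n ∈ Z} |c_n|^2 = 85.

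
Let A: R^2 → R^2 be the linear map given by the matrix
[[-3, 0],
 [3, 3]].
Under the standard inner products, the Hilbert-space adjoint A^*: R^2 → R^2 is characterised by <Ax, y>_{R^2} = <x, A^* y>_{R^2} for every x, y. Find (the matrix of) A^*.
A^* = A^T =
[[-3, 3],
 [0, 3]]

For real matrices with standard dot products, the defining identity <Ax, y> = <x, A^* y> gives (Ax)^T y = x^T (A^*) y, i.e. x^T A^T y = x^T (A^*) y. Since this holds for all x, y, we must have A^* = A^T. Therefore
A^* =
[[-3, 3],
 [0, 3]].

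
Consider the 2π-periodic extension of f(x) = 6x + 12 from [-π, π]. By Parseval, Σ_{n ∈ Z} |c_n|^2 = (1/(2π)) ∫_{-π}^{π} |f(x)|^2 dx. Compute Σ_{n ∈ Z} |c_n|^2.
Σ |c_n|^2 = 12π^2 + 144

Expand and integrate term by term over [-π, π]:
  ∫ (6x)^2 dx = 36·(2π^3/3); ∫ 2·6·(12)·x dx = 0 (odd integrand); ∫ 12^2 dx = 144·2π.
So (1/(2π)) ∫_{-π}^{π} (6x + 12)^2 dx = 36π^2/3 + 144 = 12π^2 + 144.
Parseval ⇒ Σ |c_n|^2 = 12π^2 + 144.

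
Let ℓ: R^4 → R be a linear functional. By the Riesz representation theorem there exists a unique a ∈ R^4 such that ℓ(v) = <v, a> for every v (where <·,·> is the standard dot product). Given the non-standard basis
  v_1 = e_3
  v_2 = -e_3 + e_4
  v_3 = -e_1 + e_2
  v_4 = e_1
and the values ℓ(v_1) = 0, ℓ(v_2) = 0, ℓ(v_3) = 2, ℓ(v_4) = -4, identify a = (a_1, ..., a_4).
a = (-4, -2, 0, 0)

Write a = (a_1, ..., a_4) in the standard basis. For each basis vector v_i, ℓ(v_i) = <v_i, a> is a linear equation in the a_j's. Collect the n equations into a matrix system V a = ℓ, where row i of V is v_i (expressed in the standard basis). Since V is invertible (lower-triangular with 1s on the diagonal, up to permutation), solve by back-substitution:
  V =
[[0, 0, 1, 0],
 [0, 0, -1, 1],
 [-1, 1, 0, 0],
 [1, 0, 0, 0]]
  V a = (0, 0, 2, -4)
Solving gives a = (-4, -2, 0, 0).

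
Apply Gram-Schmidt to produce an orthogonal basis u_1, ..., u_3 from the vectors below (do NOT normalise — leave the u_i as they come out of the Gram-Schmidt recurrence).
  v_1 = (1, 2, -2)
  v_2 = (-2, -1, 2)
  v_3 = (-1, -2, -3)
Orthogonal basis:
  u_1 = (1, 2, -2)
  u_2 = (-10/9, 7/9, 2/9)
  u_3 = (-30/17, -30/17, -45/17)

Apply the Gram-Schmidt recurrence
  u_1 = v_1
  u_i = v_i − Σ_{j<i} ((v_i · u_j) / (u_j · u_j)) · u_j.

Step by step this gives:
  u_1 = (1, 2, -2)
  u_2 = (-10/9, 7/9, 2/9)
  u_3 = (-30/17, -30/17, -45/17)

Orthogonality check:
  u_2 · u_1 = 0 (should be 0)
  u_3 · u_1 = 0 (should be 0)
  u_3 · u_2 = 0 (should be 0)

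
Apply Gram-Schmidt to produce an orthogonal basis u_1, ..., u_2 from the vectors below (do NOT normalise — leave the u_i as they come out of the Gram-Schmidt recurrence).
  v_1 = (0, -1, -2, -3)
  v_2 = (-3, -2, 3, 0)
Orthogonal basis:
  u_1 = (0, -1, -2, -3)
  u_2 = (-3, -16/7, 17/7, -6/7)

Apply the Gram-Schmidt recurrence
  u_1 = v_1
  u_i = v_i − Σ_{j<i} ((v_i · u_j) / (u_j · u_j)) · u_j.

Step by step this gives:
  u_1 = (0, -1, -2, -3)
  u_2 = (-3, -16/7, 17/7, -6/7)

Orthogonality check:
  u_2 · u_1 = 0 (should be 0)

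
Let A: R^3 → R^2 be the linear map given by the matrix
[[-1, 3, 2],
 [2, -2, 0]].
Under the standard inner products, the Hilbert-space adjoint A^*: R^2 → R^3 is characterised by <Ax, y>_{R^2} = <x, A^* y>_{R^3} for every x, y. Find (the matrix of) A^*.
A^* = A^T =
[[-1, 2],
 [3, -2],
 [2, 0]]

For real matrices with standard dot products, the defining identity <Ax, y> = <x, A^* y> gives (Ax)^T y = x^T (A^*) y, i.e. x^T A^T y = x^T (A^*) y. Since this holds for all x, y, we must have A^* = A^T. Therefore
A^* =
[[-1, 2],
 [3, -2],
 [2, 0]].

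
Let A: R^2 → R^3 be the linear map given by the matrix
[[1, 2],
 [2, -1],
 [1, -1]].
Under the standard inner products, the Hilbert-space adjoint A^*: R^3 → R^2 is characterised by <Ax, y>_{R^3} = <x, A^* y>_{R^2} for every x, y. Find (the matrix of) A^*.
A^* = A^T =
[[1, 2, 1],
 [2, -1, -1]]

For real matrices with standard dot products, the defining identity <Ax, y> = <x, A^* y> gives (Ax)^T y = x^T (A^*) y, i.e. x^T A^T y = x^T (A^*) y. Since this holds for all x, y, we must have A^* = A^T. Therefore
A^* =
[[1, 2, 1],
 [2, -1, -1]].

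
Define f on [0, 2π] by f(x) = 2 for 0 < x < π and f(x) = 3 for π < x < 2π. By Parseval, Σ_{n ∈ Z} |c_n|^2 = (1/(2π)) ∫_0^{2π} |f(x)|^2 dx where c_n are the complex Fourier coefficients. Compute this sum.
Σ |c_n|^2 = 13/2

Parseval equates the L^2 energy of f (normalised by 1/(2π)) with the ℓ^2 sum of its Fourier coefficients: (1/(2π)) ∫_0^{2π} |f|^2 = Σ |c_n|^2.
Compute the left side: (1/(2π)) [∫_0^π 2^2 dx + ∫_π^{2π} 3^2 dx] = (1/(2π)) · (4π + 9π) = (4 + 9)/2 = 13/2.
So Σ_{n ∈ Z} |c_n|^2 = 13/2.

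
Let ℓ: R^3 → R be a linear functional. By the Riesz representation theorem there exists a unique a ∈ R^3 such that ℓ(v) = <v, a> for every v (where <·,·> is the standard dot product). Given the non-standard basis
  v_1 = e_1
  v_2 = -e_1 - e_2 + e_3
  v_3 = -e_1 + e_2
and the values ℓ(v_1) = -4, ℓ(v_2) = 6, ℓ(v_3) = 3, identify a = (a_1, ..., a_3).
a = (-4, -1, 1)

Write a = (a_1, ..., a_3) in the standard basis. For each basis vector v_i, ℓ(v_i) = <v_i, a> is a linear equation in the a_j's. Collect the n equations into a matrix system V a = ℓ, where row i of V is v_i (expressed in the standard basis). Since V is invertible (lower-triangular with 1s on the diagonal, up to permutation), solve by back-substitution:
  V =
[[1, 0, 0],
 [-1, -1, 1],
 [-1, 1, 0]]
  V a = (-4, 6, 3)
Solving gives a = (-4, -1, 1).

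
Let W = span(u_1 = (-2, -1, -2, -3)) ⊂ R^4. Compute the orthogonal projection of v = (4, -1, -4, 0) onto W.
proj_W(v) = (-1/9, -1/18, -1/9, -1/6)

Set up U = [u_1 | ... | u_1] ∈ R^(4×1). The projector onto W = col(U) is P = U (U^T U)^(-1) U^T.
Compute U^T U =
  [18],
and U^T v = (1).
Solve U^T U · c = U^T v for the coefficients: c = (1/18). The projection is proj_W(v) = U c.
Check: (v - proj_W(v)) · u_1 = 0  (should be 0).
Result: proj_W(v) = (-1/9, -1/18, -1/9, -1/6).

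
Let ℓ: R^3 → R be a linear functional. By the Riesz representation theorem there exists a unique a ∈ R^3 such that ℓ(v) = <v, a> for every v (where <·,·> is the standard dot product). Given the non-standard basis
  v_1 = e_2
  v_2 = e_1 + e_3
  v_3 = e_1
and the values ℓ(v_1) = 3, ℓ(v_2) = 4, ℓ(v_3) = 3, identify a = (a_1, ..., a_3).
a = (3, 3, 1)

Write a = (a_1, ..., a_3) in the standard basis. For each basis vector v_i, ℓ(v_i) = <v_i, a> is a linear equation in the a_j's. Collect the n equations into a matrix system V a = ℓ, where row i of V is v_i (expressed in the standard basis). Since V is invertible (lower-triangular with 1s on the diagonal, up to permutation), solve by back-substitution:
  V =
[[0, 1, 0],
 [1, 0, 1],
 [1, 0, 0]]
  V a = (3, 4, 3)
Solving gives a = (3, 3, 1).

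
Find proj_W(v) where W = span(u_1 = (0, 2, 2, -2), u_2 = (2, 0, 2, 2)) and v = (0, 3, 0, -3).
proj_W(v) = (-1, 2, 1, -3)

Set up U = [u_1 | ... | u_2] ∈ R^(4×2). The projector onto W = col(U) is P = U (U^T U)^(-1) U^T.
Compute U^T U =
  [12, 0]
  [0, 12],
and U^T v = (12, -6).
Solve U^T U · c = U^T v for the coefficients: c = (1, -1/2). The projection is proj_W(v) = U c.
Check: (v - proj_W(v)) · u_1 = 0  (should be 0).
Check: (v - proj_W(v)) · u_2 = 0  (should be 0).
Result: proj_W(v) = (-1, 2, 1, -3).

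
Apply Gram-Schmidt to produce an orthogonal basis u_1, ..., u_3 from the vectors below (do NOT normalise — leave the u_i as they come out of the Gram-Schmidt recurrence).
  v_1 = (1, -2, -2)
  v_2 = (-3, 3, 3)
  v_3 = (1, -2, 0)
Orthogonal basis:
  u_1 = (1, -2, -2)
  u_2 = (-4/3, -1/3, -1/3)
  u_3 = (0, -1, 1)

Apply the Gram-Schmidt recurrence
  u_1 = v_1
  u_i = v_i − Σ_{j<i} ((v_i · u_j) / (u_j · u_j)) · u_j.

Step by step this gives:
  u_1 = (1, -2, -2)
  u_2 = (-4/3, -1/3, -1/3)
  u_3 = (0, -1, 1)

Orthogonality check:
  u_2 · u_1 = 0 (should be 0)
  u_3 · u_1 = 0 (should be 0)
  u_3 · u_2 = 0 (should be 0)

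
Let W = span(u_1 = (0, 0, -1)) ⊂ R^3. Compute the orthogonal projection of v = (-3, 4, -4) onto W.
proj_W(v) = (0, 0, -4)

Set up U = [u_1 | ... | u_1] ∈ R^(3×1). The projector onto W = col(U) is P = U (U^T U)^(-1) U^T.
Compute U^T U =
  [1],
and U^T v = (4).
Solve U^T U · c = U^T v for the coefficients: c = (4). The projection is proj_W(v) = U c.
Check: (v - proj_W(v)) · u_1 = 0  (should be 0).
Result: proj_W(v) = (0, 0, -4).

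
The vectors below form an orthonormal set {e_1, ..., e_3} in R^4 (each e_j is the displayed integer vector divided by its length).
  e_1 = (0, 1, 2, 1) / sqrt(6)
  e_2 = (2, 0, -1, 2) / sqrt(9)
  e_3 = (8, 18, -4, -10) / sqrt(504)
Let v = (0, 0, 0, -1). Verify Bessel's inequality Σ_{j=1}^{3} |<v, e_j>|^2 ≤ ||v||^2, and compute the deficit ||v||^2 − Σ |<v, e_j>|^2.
Σ |<v, e_j>|^2 = 17/21; ||v||^2 = 1; deficit = 4/21

Write each e_j = u_j / sqrt(<u_j, u_j>) where u_j is the displayed integer vector. Then <v, e_j> = <v, u_j> / sqrt(<u_j, u_j>), so |<v, e_j>|^2 = <v, u_j>^2 / <u_j, u_j>.
Coefficients: <v, e_1> = -1/sqrt(6), <v, e_2> = -2/sqrt(9), <v, e_3> = 10/sqrt(504).
Square and sum: Σ |<v, e_j>|^2 = 17/21.
Compute ||v||^2 = v·v = 1.
Deficit = 1 − 17/21 = 4/21 ≥ 0, confirming Bessel's inequality. (The deficit equals ||v − Σ <v,e_j> e_j||^2, the squared distance from v to span{e_j}.)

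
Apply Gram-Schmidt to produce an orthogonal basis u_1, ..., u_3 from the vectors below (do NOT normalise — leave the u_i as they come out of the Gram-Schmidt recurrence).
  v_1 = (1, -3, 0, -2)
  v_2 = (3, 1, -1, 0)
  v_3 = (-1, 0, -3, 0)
Orthogonal basis:
  u_1 = (1, -3, 0, -2)
  u_2 = (3, 1, -1, 0)
  u_3 = (-13/14, -3/14, -3, -1/7)

Apply the Gram-Schmidt recurrence
  u_1 = v_1
  u_i = v_i − Σ_{j<i} ((v_i · u_j) / (u_j · u_j)) · u_j.

Step by step this gives:
  u_1 = (1, -3, 0, -2)
  u_2 = (3, 1, -1, 0)
  u_3 = (-13/14, -3/14, -3, -1/7)

Orthogonality check:
  u_2 · u_1 = 0 (should be 0)
  u_3 · u_1 = 0 (should be 0)
  u_3 · u_2 = 0 (should be 0)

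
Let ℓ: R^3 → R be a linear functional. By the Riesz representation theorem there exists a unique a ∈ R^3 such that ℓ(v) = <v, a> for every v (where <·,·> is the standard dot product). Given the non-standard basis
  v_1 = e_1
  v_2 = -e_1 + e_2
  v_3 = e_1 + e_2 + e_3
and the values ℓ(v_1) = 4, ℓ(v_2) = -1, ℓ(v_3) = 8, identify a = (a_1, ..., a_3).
a = (4, 3, 1)

Write a = (a_1, ..., a_3) in the standard basis. For each basis vector v_i, ℓ(v_i) = <v_i, a> is a linear equation in the a_j's. Collect the n equations into a matrix system V a = ℓ, where row i of V is v_i (expressed in the standard basis). Since V is invertible (lower-triangular with 1s on the diagonal, up to permutation), solve by back-substitution:
  V =
[[1, 0, 0],
 [-1, 1, 0],
 [1, 1, 1]]
  V a = (4, -1, 8)
Solving gives a = (4, 3, 1).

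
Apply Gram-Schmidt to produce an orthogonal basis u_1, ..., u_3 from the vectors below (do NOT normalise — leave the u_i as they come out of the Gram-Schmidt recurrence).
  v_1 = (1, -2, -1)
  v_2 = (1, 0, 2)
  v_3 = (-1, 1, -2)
Orthogonal basis:
  u_1 = (1, -2, -1)
  u_2 = (7/6, -1/3, 11/6)
  u_3 = (12/29, 9/29, -6/29)

Apply the Gram-Schmidt recurrence
  u_1 = v_1
  u_i = v_i − Σ_{j<i} ((v_i · u_j) / (u_j · u_j)) · u_j.

Step by step this gives:
  u_1 = (1, -2, -1)
  u_2 = (7/6, -1/3, 11/6)
  u_3 = (12/29, 9/29, -6/29)

Orthogonality check:
  u_2 · u_1 = 0 (should be 0)
  u_3 · u_1 = 0 (should be 0)
  u_3 · u_2 = 0 (should be 0)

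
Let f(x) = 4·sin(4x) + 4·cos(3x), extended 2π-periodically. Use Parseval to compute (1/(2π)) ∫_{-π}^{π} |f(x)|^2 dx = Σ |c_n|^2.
Σ |c_n|^2 = 16

Expand |f|^2 and use orthogonality of {sin(nx), cos(mx)} on [-π, π]:
  ∫_{-π}^{π} sin(nx)^2 dx = π, ∫ cos(mx)^2 dx = π, and cross terms integrate to 0.
So ∫_{-π}^{π} f(x)^2 dx = 4^2 · π + 4^2 · π = (16 + 16)π.
Divide by 2π: (16 + 16)/2 = 16.
By Parseval, this equals Σ |c_n|^2.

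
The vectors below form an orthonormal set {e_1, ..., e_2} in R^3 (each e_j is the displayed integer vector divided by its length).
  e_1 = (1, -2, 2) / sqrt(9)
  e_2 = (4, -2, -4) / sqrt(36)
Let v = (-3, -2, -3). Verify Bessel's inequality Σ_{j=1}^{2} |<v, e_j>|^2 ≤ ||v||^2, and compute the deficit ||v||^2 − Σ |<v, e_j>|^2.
Σ |<v, e_j>|^2 = 29/9; ||v||^2 = 22; deficit = 169/9

Write each e_j = u_j / sqrt(<u_j, u_j>) where u_j is the displayed integer vector. Then <v, e_j> = <v, u_j> / sqrt(<u_j, u_j>), so |<v, e_j>|^2 = <v, u_j>^2 / <u_j, u_j>.
Coefficients: <v, e_1> = -5/sqrt(9), <v, e_2> = 4/sqrt(36).
Square and sum: Σ |<v, e_j>|^2 = 29/9.
Compute ||v||^2 = v·v = 22.
Deficit = 22 − 29/9 = 169/9 ≥ 0, confirming Bessel's inequality. (The deficit equals ||v − Σ <v,e_j> e_j||^2, the squared distance from v to span{e_j}.)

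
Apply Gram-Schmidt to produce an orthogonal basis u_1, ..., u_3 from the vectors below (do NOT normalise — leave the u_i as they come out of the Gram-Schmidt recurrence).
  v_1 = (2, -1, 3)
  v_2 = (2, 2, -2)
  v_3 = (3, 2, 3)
Orthogonal basis:
  u_1 = (2, -1, 3)
  u_2 = (18/7, 12/7, -8/7)
  u_3 = (-13/19, 65/38, 39/38)

Apply the Gram-Schmidt recurrence
  u_1 = v_1
  u_i = v_i − Σ_{j<i} ((v_i · u_j) / (u_j · u_j)) · u_j.

Step by step this gives:
  u_1 = (2, -1, 3)
  u_2 = (18/7, 12/7, -8/7)
  u_3 = (-13/19, 65/38, 39/38)

Orthogonality check:
  u_2 · u_1 = 0 (should be 0)
  u_3 · u_1 = 0 (should be 0)
  u_3 · u_2 = 0 (should be 0)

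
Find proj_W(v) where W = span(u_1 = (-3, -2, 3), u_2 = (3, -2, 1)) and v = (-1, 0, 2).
proj_W(v) = (-24/19, -15/19, 23/19)

Set up U = [u_1 | ... | u_2] ∈ R^(3×2). The projector onto W = col(U) is P = U (U^T U)^(-1) U^T.
Compute U^T U =
  [22, -2]
  [-2, 14],
and U^T v = (9, -1).
Solve U^T U · c = U^T v for the coefficients: c = (31/76, -1/76). The projection is proj_W(v) = U c.
Check: (v - proj_W(v)) · u_1 = 0  (should be 0).
Check: (v - proj_W(v)) · u_2 = 0  (should be 0).
Result: proj_W(v) = (-24/19, -15/19, 23/19).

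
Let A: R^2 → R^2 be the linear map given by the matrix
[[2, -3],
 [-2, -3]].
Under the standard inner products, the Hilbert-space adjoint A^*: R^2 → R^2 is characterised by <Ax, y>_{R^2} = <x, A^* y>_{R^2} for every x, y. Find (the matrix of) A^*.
A^* = A^T =
[[2, -2],
 [-3, -3]]

For real matrices with standard dot products, the defining identity <Ax, y> = <x, A^* y> gives (Ax)^T y = x^T (A^*) y, i.e. x^T A^T y = x^T (A^*) y. Since this holds for all x, y, we must have A^* = A^T. Therefore
A^* =
[[2, -2],
 [-3, -3]].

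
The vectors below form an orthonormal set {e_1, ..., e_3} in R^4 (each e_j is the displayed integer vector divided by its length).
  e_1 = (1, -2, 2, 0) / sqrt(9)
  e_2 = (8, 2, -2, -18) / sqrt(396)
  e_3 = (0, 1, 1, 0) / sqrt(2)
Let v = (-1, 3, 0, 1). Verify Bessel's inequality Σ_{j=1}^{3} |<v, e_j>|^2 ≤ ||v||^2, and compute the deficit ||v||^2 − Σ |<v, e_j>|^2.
Σ |<v, e_j>|^2 = 241/22; ||v||^2 = 11; deficit = 1/22

Write each e_j = u_j / sqrt(<u_j, u_j>) where u_j is the displayed integer vector. Then <v, e_j> = <v, u_j> / sqrt(<u_j, u_j>), so |<v, e_j>|^2 = <v, u_j>^2 / <u_j, u_j>.
Coefficients: <v, e_1> = -7/sqrt(9), <v, e_2> = -20/sqrt(396), <v, e_3> = 3/sqrt(2).
Square and sum: Σ |<v, e_j>|^2 = 241/22.
Compute ||v||^2 = v·v = 11.
Deficit = 11 − 241/22 = 1/22 ≥ 0, confirming Bessel's inequality. (The deficit equals ||v − Σ <v,e_j> e_j||^2, the squared distance from v to span{e_j}.)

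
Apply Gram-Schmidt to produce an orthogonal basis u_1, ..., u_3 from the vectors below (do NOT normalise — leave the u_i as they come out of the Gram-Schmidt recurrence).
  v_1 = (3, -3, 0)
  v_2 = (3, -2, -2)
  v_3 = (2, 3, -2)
Orthogonal basis:
  u_1 = (3, -3, 0)
  u_2 = (1/2, 1/2, -2)
  u_3 = (16/9, 16/9, 8/9)

Apply the Gram-Schmidt recurrence
  u_1 = v_1
  u_i = v_i − Σ_{j<i} ((v_i · u_j) / (u_j · u_j)) · u_j.

Step by step this gives:
  u_1 = (3, -3, 0)
  u_2 = (1/2, 1/2, -2)
  u_3 = (16/9, 16/9, 8/9)

Orthogonality check:
  u_2 · u_1 = 0 (should be 0)
  u_3 · u_1 = 0 (should be 0)
  u_3 · u_2 = 0 (should be 0)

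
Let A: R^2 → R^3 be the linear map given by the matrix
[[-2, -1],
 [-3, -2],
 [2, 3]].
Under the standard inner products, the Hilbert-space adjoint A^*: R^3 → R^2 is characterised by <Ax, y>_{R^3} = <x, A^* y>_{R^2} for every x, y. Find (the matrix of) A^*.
A^* = A^T =
[[-2, -3, 2],
 [-1, -2, 3]]

For real matrices with standard dot products, the defining identity <Ax, y> = <x, A^* y> gives (Ax)^T y = x^T (A^*) y, i.e. x^T A^T y = x^T (A^*) y. Since this holds for all x, y, we must have A^* = A^T. Therefore
A^* =
[[-2, -3, 2],
 [-1, -2, 3]].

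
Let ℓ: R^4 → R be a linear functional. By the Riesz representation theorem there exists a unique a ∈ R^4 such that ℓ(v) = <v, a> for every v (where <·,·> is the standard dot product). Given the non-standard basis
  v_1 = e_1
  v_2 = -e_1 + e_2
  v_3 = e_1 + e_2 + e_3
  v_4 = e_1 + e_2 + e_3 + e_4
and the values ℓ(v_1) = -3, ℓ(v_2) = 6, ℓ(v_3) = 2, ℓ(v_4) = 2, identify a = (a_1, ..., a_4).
a = (-3, 3, 2, 0)

Write a = (a_1, ..., a_4) in the standard basis. For each basis vector v_i, ℓ(v_i) = <v_i, a> is a linear equation in the a_j's. Collect the n equations into a matrix system V a = ℓ, where row i of V is v_i (expressed in the standard basis). Since V is invertible (lower-triangular with 1s on the diagonal, up to permutation), solve by back-substitution:
  V =
[[1, 0, 0, 0],
 [-1, 1, 0, 0],
 [1, 1, 1, 0],
 [1, 1, 1, 1]]
  V a = (-3, 6, 2, 2)
Solving gives a = (-3, 3, 2, 0).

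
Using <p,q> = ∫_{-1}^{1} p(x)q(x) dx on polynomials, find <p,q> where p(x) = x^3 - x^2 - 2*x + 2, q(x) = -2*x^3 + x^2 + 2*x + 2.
<p,q> = 142/21

Expand the product: p(x)·q(x) = -2*x^6 + 3*x^5 + 5*x^4 - 6*x^3 - 4*x^2 + 4.
∫_{-1}^{1} of each monomial x^k gives [2/(k+1) if k even, 0 if k odd]. Integrating term-by-term (or equivalently evaluating the antiderivative F(x) = -2*x^7/7 + x^6/2 + x^5 - 3*x^4/2 - 4*x^3/3 + 4*x at the endpoints):
  F(1) − F(−1) = 50/21 − (-92/21) = 142/21.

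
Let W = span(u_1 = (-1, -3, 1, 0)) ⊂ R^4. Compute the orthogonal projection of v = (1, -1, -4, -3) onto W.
proj_W(v) = (2/11, 6/11, -2/11, 0)

Set up U = [u_1 | ... | u_1] ∈ R^(4×1). The projector onto W = col(U) is P = U (U^T U)^(-1) U^T.
Compute U^T U =
  [11],
and U^T v = (-2).
Solve U^T U · c = U^T v for the coefficients: c = (-2/11). The projection is proj_W(v) = U c.
Check: (v - proj_W(v)) · u_1 = 0  (should be 0).
Result: proj_W(v) = (2/11, 6/11, -2/11, 0).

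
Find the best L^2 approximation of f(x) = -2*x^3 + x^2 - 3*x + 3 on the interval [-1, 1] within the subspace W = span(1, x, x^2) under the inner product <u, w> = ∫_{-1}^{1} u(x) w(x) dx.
g(x) = x^2 - 21*x/5 + 3

The best approximation g ∈ W is the orthogonal projection of f onto W. Writing g = a_0 + a_1 x + a_2 x^2, the coefficients solve the normal equations G · a = b where
  G_{ij} = <φ_i, φ_j> and b_i = <f, φ_i>, with φ_0 = 1, φ_1 = x, φ_2 = x^2.
G =
  [2, 0, 2/3]
  [0, 2/3, 0]
  [2/3, 0, 2/5],
b = (20/3, -14/5, 12/5).
Solving gives a_0 = 3, a_1 = -21/5, a_2 = 1, so
  g(x) = x^2 - 21*x/5 + 3.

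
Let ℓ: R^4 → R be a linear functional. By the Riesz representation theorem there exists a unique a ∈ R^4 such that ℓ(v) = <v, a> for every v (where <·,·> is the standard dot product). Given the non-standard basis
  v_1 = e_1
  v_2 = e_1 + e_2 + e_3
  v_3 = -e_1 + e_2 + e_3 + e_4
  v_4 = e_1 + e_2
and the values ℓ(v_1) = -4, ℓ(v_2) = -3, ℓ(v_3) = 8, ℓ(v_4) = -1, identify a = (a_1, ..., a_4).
a = (-4, 3, -2, 3)

Write a = (a_1, ..., a_4) in the standard basis. For each basis vector v_i, ℓ(v_i) = <v_i, a> is a linear equation in the a_j's. Collect the n equations into a matrix system V a = ℓ, where row i of V is v_i (expressed in the standard basis). Since V is invertible (lower-triangular with 1s on the diagonal, up to permutation), solve by back-substitution:
  V =
[[1, 0, 0, 0],
 [1, 1, 1, 0],
 [-1, 1, 1, 1],
 [1, 1, 0, 0]]
  V a = (-4, -3, 8, -1)
Solving gives a = (-4, 3, -2, 3).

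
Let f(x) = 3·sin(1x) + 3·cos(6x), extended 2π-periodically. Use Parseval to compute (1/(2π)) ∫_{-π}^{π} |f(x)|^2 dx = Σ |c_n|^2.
Σ |c_n|^2 = 9

Expand |f|^2 and use orthogonality of {sin(nx), cos(mx)} on [-π, π]:
  ∫_{-π}^{π} sin(nx)^2 dx = π, ∫ cos(mx)^2 dx = π, and cross terms integrate to 0.
So ∫_{-π}^{π} f(x)^2 dx = 3^2 · π + 3^2 · π = (9 + 9)π.
Divide by 2π: (9 + 9)/2 = 9.
By Parseval, this equals Σ |c_n|^2.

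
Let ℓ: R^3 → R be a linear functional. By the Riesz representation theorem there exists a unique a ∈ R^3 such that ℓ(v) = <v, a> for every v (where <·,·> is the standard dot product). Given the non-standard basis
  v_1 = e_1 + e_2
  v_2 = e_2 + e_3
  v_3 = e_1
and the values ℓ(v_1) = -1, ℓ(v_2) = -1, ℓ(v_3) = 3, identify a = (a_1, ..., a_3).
a = (3, -4, 3)

Write a = (a_1, ..., a_3) in the standard basis. For each basis vector v_i, ℓ(v_i) = <v_i, a> is a linear equation in the a_j's. Collect the n equations into a matrix system V a = ℓ, where row i of V is v_i (expressed in the standard basis). Since V is invertible (lower-triangular with 1s on the diagonal, up to permutation), solve by back-substitution:
  V =
[[1, 1, 0],
 [0, 1, 1],
 [1, 0, 0]]
  V a = (-1, -1, 3)
Solving gives a = (3, -4, 3).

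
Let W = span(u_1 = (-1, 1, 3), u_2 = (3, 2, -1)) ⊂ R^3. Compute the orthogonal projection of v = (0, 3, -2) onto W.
proj_W(v) = (119/69, 71/69, -53/69)

Set up U = [u_1 | ... | u_2] ∈ R^(3×2). The projector onto W = col(U) is P = U (U^T U)^(-1) U^T.
Compute U^T U =
  [11, -4]
  [-4, 14],
and U^T v = (-3, 8).
Solve U^T U · c = U^T v for the coefficients: c = (-5/69, 38/69). The projection is proj_W(v) = U c.
Check: (v - proj_W(v)) · u_1 = 0  (should be 0).
Check: (v - proj_W(v)) · u_2 = 0  (should be 0).
Result: proj_W(v) = (119/69, 71/69, -53/69).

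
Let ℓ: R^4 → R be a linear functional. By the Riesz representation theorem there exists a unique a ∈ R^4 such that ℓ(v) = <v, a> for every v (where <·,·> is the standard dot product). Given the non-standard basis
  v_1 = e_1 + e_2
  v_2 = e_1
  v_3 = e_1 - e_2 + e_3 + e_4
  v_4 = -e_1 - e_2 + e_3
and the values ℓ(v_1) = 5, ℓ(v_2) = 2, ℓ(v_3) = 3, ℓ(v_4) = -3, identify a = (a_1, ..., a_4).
a = (2, 3, 2, 2)

Write a = (a_1, ..., a_4) in the standard basis. For each basis vector v_i, ℓ(v_i) = <v_i, a> is a linear equation in the a_j's. Collect the n equations into a matrix system V a = ℓ, where row i of V is v_i (expressed in the standard basis). Since V is invertible (lower-triangular with 1s on the diagonal, up to permutation), solve by back-substitution:
  V =
[[1, 1, 0, 0],
 [1, 0, 0, 0],
 [1, -1, 1, 1],
 [-1, -1, 1, 0]]
  V a = (5, 2, 3, -3)
Solving gives a = (2, 3, 2, 2).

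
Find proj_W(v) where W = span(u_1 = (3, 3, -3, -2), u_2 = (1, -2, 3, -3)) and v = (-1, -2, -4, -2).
proj_W(v) = (378/677, 531/677, -582/677, -133/677)

Set up U = [u_1 | ... | u_2] ∈ R^(4×2). The projector onto W = col(U) is P = U (U^T U)^(-1) U^T.
Compute U^T U =
  [31, -6]
  [-6, 23],
and U^T v = (7, -3).
Solve U^T U · c = U^T v for the coefficients: c = (143/677, -51/677). The projection is proj_W(v) = U c.
Check: (v - proj_W(v)) · u_1 = 0  (should be 0).
Check: (v - proj_W(v)) · u_2 = 0  (should be 0).
Result: proj_W(v) = (378/677, 531/677, -582/677, -133/677).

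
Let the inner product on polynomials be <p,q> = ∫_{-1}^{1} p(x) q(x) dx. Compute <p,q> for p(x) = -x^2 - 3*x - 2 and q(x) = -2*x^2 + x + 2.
<p,q> = -118/15

Expand the product: p(x)·q(x) = 2*x^4 + 5*x^3 - x^2 - 8*x - 4.
∫_{-1}^{1} of each monomial x^k gives [2/(k+1) if k even, 0 if k odd]. Integrating term-by-term (or equivalently evaluating the antiderivative F(x) = 2*x^5/5 + 5*x^4/4 - x^3/3 - 4*x^2 - 4*x at the endpoints):
  F(1) − F(−1) = -401/60 − (71/60) = -118/15.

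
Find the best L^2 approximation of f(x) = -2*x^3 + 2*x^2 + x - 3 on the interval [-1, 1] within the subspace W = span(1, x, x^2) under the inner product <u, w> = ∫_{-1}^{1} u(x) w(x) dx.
g(x) = 2*x^2 - x/5 - 3

The best approximation g ∈ W is the orthogonal projection of f onto W. Writing g = a_0 + a_1 x + a_2 x^2, the coefficients solve the normal equations G · a = b where
  G_{ij} = <φ_i, φ_j> and b_i = <f, φ_i>, with φ_0 = 1, φ_1 = x, φ_2 = x^2.
G =
  [2, 0, 2/3]
  [0, 2/3, 0]
  [2/3, 0, 2/5],
b = (-14/3, -2/15, -6/5).
Solving gives a_0 = -3, a_1 = -1/5, a_2 = 2, so
  g(x) = 2*x^2 - x/5 - 3.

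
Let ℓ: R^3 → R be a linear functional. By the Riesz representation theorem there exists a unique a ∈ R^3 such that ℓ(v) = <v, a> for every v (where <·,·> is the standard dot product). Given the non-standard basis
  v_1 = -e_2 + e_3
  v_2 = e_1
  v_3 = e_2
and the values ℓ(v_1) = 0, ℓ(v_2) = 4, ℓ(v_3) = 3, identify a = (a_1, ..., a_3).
a = (4, 3, 3)

Write a = (a_1, ..., a_3) in the standard basis. For each basis vector v_i, ℓ(v_i) = <v_i, a> is a linear equation in the a_j's. Collect the n equations into a matrix system V a = ℓ, where row i of V is v_i (expressed in the standard basis). Since V is invertible (lower-triangular with 1s on the diagonal, up to permutation), solve by back-substitution:
  V =
[[0, -1, 1],
 [1, 0, 0],
 [0, 1, 0]]
  V a = (0, 4, 3)
Solving gives a = (4, 3, 3).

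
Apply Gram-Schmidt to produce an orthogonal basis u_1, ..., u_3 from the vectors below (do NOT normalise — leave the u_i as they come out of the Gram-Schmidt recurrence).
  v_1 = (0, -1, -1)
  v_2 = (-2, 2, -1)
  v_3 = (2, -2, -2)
Orthogonal basis:
  u_1 = (0, -1, -1)
  u_2 = (-2, 3/2, -3/2)
  u_3 = (18/17, 12/17, -12/17)

Apply the Gram-Schmidt recurrence
  u_1 = v_1
  u_i = v_i − Σ_{j<i} ((v_i · u_j) / (u_j · u_j)) · u_j.

Step by step this gives:
  u_1 = (0, -1, -1)
  u_2 = (-2, 3/2, -3/2)
  u_3 = (18/17, 12/17, -12/17)

Orthogonality check:
  u_2 · u_1 = 0 (should be 0)
  u_3 · u_1 = 0 (should be 0)
  u_3 · u_2 = 0 (should be 0)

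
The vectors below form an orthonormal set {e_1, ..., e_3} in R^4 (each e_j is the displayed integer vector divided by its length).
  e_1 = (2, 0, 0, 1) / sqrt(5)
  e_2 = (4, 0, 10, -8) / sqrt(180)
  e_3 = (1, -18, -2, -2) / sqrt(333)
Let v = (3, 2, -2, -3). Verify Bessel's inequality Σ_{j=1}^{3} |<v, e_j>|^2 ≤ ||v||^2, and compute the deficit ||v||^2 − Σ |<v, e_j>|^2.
Σ |<v, e_j>|^2 = 178/37; ||v||^2 = 26; deficit = 784/37

Write each e_j = u_j / sqrt(<u_j, u_j>) where u_j is the displayed integer vector. Then <v, e_j> = <v, u_j> / sqrt(<u_j, u_j>), so |<v, e_j>|^2 = <v, u_j>^2 / <u_j, u_j>.
Coefficients: <v, e_1> = 3/sqrt(5), <v, e_2> = 16/sqrt(180), <v, e_3> = -23/sqrt(333).
Square and sum: Σ |<v, e_j>|^2 = 178/37.
Compute ||v||^2 = v·v = 26.
Deficit = 26 − 178/37 = 784/37 ≥ 0, confirming Bessel's inequality. (The deficit equals ||v − Σ <v,e_j> e_j||^2, the squared distance from v to span{e_j}.)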